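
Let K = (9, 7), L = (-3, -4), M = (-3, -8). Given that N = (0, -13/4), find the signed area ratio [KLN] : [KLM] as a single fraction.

1/2

[KLM] = ½·(9·(-4−(-8)) + (-3)·(-8−7) + (-3)·(7−(-4))) = ½·(36 + 45 − 33) = 24.
[KLN] = ½·(9·(-4−(-13/4)) + (-3)·(-13/4−7) + 0·(7−(-4))) = ½·(-27/4 + 123/4 + 0) = 12, so the ratio is 12/24 = 1/2.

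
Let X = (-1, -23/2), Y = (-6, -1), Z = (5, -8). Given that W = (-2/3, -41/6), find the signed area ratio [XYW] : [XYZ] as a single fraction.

[XYZ] = ½·((-1)·(-1−(-8)) + (-6)·(-8−(-23/2)) + 5·(-23/2−(-1))) = ½·(-7 − 21 − 105/2) = -161/4.
[XYW] = ½·((-1)·(-1−(-41/6)) + (-6)·(-41/6−(-23/2)) + (-2/3)·(-23/2−(-1))) = ½·(-35/6 − 28 + 7) = -161/12, so the ratio is (-161/12)/(-161/4) = 1/3.

1/3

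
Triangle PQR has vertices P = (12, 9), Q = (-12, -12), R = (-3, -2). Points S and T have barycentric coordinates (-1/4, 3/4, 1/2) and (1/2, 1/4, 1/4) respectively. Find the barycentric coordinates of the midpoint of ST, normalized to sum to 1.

(1/8, 1/2, 3/8)

Since both coordinate triples sum to 1, the midpoint's barycentrics are the componentwise average.
(-1/4+1/2)/2 = 1/8; similarly 1/2 and 3/8.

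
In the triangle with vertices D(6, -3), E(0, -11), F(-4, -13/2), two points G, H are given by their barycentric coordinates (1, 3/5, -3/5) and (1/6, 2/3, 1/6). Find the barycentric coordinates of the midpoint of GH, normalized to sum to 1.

Since both coordinate triples sum to 1, the midpoint's barycentrics are the componentwise average.
(1+1/6)/2 = 7/12; similarly 19/30 and -13/60.

(7/12, 19/30, -13/60)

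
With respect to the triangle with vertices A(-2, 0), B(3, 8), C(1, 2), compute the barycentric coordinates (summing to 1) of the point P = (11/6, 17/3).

Signed area of the reference triangle: [ABC] = ½·((-2)·(8−2) + 3·(2−0) + 1·(0−8)) = ½·(-12 + 6 − 8) = -7.
[PBC] = ½·((11/6)·(8−2) + 3·(2−(17/3)) + 1·(17/3−8)) = ½·(11 − 11 − 7/3) = -7/6, so the A-coordinate is (-7/6)/(-7) = 1/6.
[APC] = ½·((-2)·(17/3−2) + (11/6)·(2−0) + 1·(0−(17/3))) = ½·(-22/3 + 11/3 − 17/3) = -14/3, so the B-coordinate is 2/3.
[ABP] = ½·((-2)·(8−(17/3)) + 3·(17/3−0) + (11/6)·(0−8)) = ½·(-14/3 + 17 − 44/3) = -7/6, so the C-coordinate is 1/6.
Check: 1/6 + 2/3 + 1/6 = 1.

(1/6, 2/3, 1/6)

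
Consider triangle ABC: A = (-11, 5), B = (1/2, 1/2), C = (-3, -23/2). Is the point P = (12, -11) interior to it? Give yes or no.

no

Barycentric coordinates of P: (-713/615, 1006/615, 322/615).
The three coordinates are negative, positive, positive; a point is interior exactly when all three are positive.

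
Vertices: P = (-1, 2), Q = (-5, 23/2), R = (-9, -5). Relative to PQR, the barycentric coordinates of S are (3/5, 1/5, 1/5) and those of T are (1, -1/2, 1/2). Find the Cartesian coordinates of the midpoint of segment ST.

Barycentric coordinates of the midpoint are the average: (4/5, -3/20, 7/20).
Converting: (4/5)·P + (-3/20)·Q + (7/20)·R = (-16/5, -15/8).

(-16/5, -15/8)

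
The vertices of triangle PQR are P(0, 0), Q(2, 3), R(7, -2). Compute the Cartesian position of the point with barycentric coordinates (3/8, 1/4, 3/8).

(25/8, 0)

S = (3/8)·P + (1/4)·Q + (3/8)·R.
x-coordinate: (3/8)·0 + (1/4)·2 + (3/8)·7 = 25/8.
y-coordinate: (3/8)·0 + (1/4)·3 + (3/8)·(-2) = 0.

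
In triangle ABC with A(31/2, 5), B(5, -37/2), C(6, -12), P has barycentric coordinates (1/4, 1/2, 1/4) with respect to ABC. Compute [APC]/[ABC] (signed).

The signed ratio [APC]/[ABC] equals the barycentric coordinate of P at vertex B, which is 1/2.

1/2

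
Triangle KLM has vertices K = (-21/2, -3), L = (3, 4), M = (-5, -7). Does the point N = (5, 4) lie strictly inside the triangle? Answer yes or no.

Barycentric coordinates of N: (-44/185, 201/185, 28/185).
The three coordinates are negative, positive, positive; a point is interior exactly when all three are positive.

no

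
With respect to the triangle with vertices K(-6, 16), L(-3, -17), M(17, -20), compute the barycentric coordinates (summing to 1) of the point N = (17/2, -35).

(-1/2, 1, 1/2)

Signed area of the reference triangle: [KLM] = ½·((-6)·(-17−(-20)) + (-3)·(-20−16) + 17·(16−(-17))) = ½·(-18 + 108 + 561) = 651/2.
[NLM] = ½·((17/2)·(-17−(-20)) + (-3)·(-20−(-35)) + 17·(-35−(-17))) = ½·(51/2 − 45 − 306) = -651/4, so the K-coordinate is (-651/4)/(651/2) = -1/2.
[KNM] = ½·((-6)·(-35−(-20)) + (17/2)·(-20−16) + 17·(16−(-35))) = ½·(90 − 306 + 867) = 651/2, so the L-coordinate is 1.
[KLN] = ½·((-6)·(-17−(-35)) + (-3)·(-35−16) + (17/2)·(16−(-17))) = ½·(-108 + 153 + 561/2) = 651/4, so the M-coordinate is 1/2.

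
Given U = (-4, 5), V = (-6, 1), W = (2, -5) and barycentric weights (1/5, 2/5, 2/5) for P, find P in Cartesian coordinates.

P = (1/5)·U + (2/5)·V + (2/5)·W.
x-coordinate: (1/5)·(-4) + (2/5)·(-6) + (2/5)·2 = -12/5.
y-coordinate: (1/5)·5 + (2/5)·1 + (2/5)·(-5) = -3/5.

(-12/5, -3/5)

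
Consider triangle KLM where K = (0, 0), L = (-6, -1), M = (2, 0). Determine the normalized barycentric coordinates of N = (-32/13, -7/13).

Signed area of the reference triangle: [KLM] = ½·(0·(-1−0) + (-6)·(0−0) + 2·(0−(-1))) = ½·(0 + 0 + 2) = 1.
[NLM] = ½·((-32/13)·(-1−0) + (-6)·(0−(-7/13)) + 2·(-7/13−(-1))) = ½·(32/13 − 42/13 + 12/13) = 1/13, so the K-coordinate is (1/13)/1 = 1/13.
[KNM] = ½·(0·(-7/13−0) + (-32/13)·(0−0) + 2·(0−(-7/13))) = ½·(0 + 0 + 14/13) = 7/13, so the L-coordinate is 7/13.
[KLN] = ½·(0·(-1−(-7/13)) + (-6)·(-7/13−0) + (-32/13)·(0−(-1))) = ½·(0 + 42/13 − 32/13) = 5/13, so the M-coordinate is 5/13.
Check: 1/13 + 7/13 + 5/13 = 1.

(1/13, 7/13, 5/13)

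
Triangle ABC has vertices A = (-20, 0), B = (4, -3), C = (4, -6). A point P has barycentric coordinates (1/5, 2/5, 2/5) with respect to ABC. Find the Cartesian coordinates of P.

P = (1/5)·A + (2/5)·B + (2/5)·C.
x-coordinate: (1/5)·(-20) + (2/5)·4 + (2/5)·4 = -4/5.
y-coordinate: (1/5)·0 + (2/5)·(-3) + (2/5)·(-6) = -18/5.

(-4/5, -18/5)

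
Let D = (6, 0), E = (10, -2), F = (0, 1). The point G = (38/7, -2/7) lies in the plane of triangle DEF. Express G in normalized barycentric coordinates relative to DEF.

(3/7, 2/7, 2/7)

Signed area of the reference triangle: [DEF] = ½·(6·(-2−1) + 10·(1−0) + 0·(0−(-2))) = ½·(-18 + 10 + 0) = -4.
[GEF] = ½·((38/7)·(-2−1) + 10·(1−(-2/7)) + 0·(-2/7−(-2))) = ½·(-114/7 + 90/7 + 0) = -12/7, so the D-coordinate is (-12/7)/(-4) = 3/7.
[DGF] = ½·(6·(-2/7−1) + (38/7)·(1−0) + 0·(0−(-2/7))) = ½·(-54/7 + 38/7 + 0) = -8/7, so the E-coordinate is 2/7.
[DEG] = ½·(6·(-2−(-2/7)) + 10·(-2/7−0) + (38/7)·(0−(-2))) = ½·(-72/7 − 20/7 + 76/7) = -8/7, so the F-coordinate is 2/7.
Check: 3/7 + 2/7 + 2/7 = 1.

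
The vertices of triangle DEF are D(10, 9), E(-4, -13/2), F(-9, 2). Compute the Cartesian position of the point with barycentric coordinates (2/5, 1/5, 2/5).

G = (2/5)·D + (1/5)·E + (2/5)·F.
x-coordinate: (2/5)·10 + (1/5)·(-4) + (2/5)·(-9) = -2/5.
y-coordinate: (2/5)·9 + (1/5)·(-13/2) + (2/5)·2 = 31/10.

(-2/5, 31/10)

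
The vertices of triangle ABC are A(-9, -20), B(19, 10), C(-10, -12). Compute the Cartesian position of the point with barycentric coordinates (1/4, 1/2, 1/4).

P = (1/4)·A + (1/2)·B + (1/4)·C.
x-coordinate: (1/4)·(-9) + (1/2)·19 + (1/4)·(-10) = 19/4.
y-coordinate: (1/4)·(-20) + (1/2)·10 + (1/4)·(-12) = -3.

(19/4, -3)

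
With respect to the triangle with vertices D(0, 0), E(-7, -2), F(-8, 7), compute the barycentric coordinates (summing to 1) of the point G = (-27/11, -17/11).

(7/11, 5/11, -1/11)

Signed area of the reference triangle: [DEF] = ½·(0·(-2−7) + (-7)·(7−0) + (-8)·(0−(-2))) = ½·(0 − 49 − 16) = -65/2.
[GEF] = ½·((-27/11)·(-2−7) + (-7)·(7−(-17/11)) + (-8)·(-17/11−(-2))) = ½·(243/11 − 658/11 − 40/11) = -455/22, so the D-coordinate is (-455/22)/(-65/2) = 7/11.
[DGF] = ½·(0·(-17/11−7) + (-27/11)·(7−0) + (-8)·(0−(-17/11))) = ½·(0 − 189/11 − 136/11) = -325/22, so the E-coordinate is 5/11.
[DEG] = ½·(0·(-2−(-17/11)) + (-7)·(-17/11−0) + (-27/11)·(0−(-2))) = ½·(0 + 119/11 − 54/11) = 65/22, so the F-coordinate is -1/11.
Check: 7/11 + 5/11 − 1/11 = 1.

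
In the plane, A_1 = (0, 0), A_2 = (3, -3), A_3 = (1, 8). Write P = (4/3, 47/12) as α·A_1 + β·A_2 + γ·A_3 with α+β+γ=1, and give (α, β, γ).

(1/6, 1/4, 7/12)

Signed area of the reference triangle: [A_1A_2A_3] = ½·(0·(-3−8) + 3·(8−0) + 1·(0−(-3))) = ½·(0 + 24 + 3) = 27/2.
[PA_2A_3] = ½·((4/3)·(-3−8) + 3·(8−(47/12)) + 1·(47/12−(-3))) = ½·(-44/3 + 49/4 + 83/12) = 9/4, so the A_1-coordinate is (9/4)/(27/2) = 1/6.
[A_1PA_3] = ½·(0·(47/12−8) + (4/3)·(8−0) + 1·(0−(47/12))) = ½·(0 + 32/3 − 47/12) = 27/8, so the A_2-coordinate is 1/4.
[A_1A_2P] = ½·(0·(-3−(47/12)) + 3·(47/12−0) + (4/3)·(0−(-3))) = ½·(0 + 47/4 + 4) = 63/8, so the A_3-coordinate is 7/12.
Check: 1/6 + 1/4 + 7/12 = 1.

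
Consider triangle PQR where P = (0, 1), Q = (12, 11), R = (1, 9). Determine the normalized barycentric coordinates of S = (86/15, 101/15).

Signed area of the reference triangle: [PQR] = ½·(0·(11−9) + 12·(9−1) + 1·(1−11)) = ½·(0 + 96 − 10) = 43.
[SQR] = ½·((86/15)·(11−9) + 12·(9−(101/15)) + 1·(101/15−11)) = ½·(172/15 + 136/5 − 64/15) = 86/5, so the P-coordinate is (86/5)/43 = 2/5.
[PSR] = ½·(0·(101/15−9) + (86/15)·(9−1) + 1·(1−(101/15))) = ½·(0 + 688/15 − 86/15) = 301/15, so the Q-coordinate is 7/15.
[PQS] = ½·(0·(11−(101/15)) + 12·(101/15−1) + (86/15)·(1−11)) = ½·(0 + 344/5 − 172/3) = 86/15, so the R-coordinate is 2/15.

(2/5, 7/15, 2/15)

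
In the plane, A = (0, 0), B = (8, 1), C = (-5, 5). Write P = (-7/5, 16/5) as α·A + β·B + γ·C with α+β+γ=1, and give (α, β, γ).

Signed area of the reference triangle: [ABC] = ½·(0·(1−5) + 8·(5−0) + (-5)·(0−1)) = ½·(0 + 40 + 5) = 45/2.
[PBC] = ½·((-7/5)·(1−5) + 8·(5−(16/5)) + (-5)·(16/5−1)) = ½·(28/5 + 72/5 − 11) = 9/2, so the A-coordinate is (9/2)/(45/2) = 1/5.
[APC] = ½·(0·(16/5−5) + (-7/5)·(5−0) + (-5)·(0−(16/5))) = ½·(0 − 7 + 16) = 9/2, so the B-coordinate is 1/5.
[ABP] = ½·(0·(1−(16/5)) + 8·(16/5−0) + (-7/5)·(0−1)) = ½·(0 + 128/5 + 7/5) = 27/2, so the C-coordinate is 3/5.

(1/5, 1/5, 3/5)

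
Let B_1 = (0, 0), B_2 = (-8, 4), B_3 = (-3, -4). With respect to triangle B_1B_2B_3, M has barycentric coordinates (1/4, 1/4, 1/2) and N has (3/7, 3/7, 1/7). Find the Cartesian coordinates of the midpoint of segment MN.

(-103/28, 1/14)

Barycentric coordinates of the midpoint are the average: (19/56, 19/56, 9/28).
Converting: (19/56)·B_1 + (19/56)·B_2 + (9/28)·B_3 = (-103/28, 1/14).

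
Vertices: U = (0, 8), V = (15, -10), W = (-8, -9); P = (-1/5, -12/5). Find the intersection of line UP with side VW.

Barycentric coordinates of P with respect to UVW: (2/5, 1/5, 2/5).
On side VW the U-coordinate is zero; dropping P's U-weight 2/5 and renormalizing the remaining 1/5 : 2/5 gives weights 1/3, 2/3 on V, W.
Q = (1/3)·(15, -10) + (2/3)·(-8, -9) = (-1/3, -28/3).

(-1/3, -28/3)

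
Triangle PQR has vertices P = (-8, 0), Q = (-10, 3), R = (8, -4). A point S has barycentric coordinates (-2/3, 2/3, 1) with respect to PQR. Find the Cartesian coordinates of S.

S = (-2/3)·P + (2/3)·Q + 1·R.
x-coordinate: (-2/3)·(-8) + (2/3)·(-10) + 1·8 = 20/3.
y-coordinate: (-2/3)·0 + (2/3)·3 + 1·(-4) = -2.

(20/3, -2)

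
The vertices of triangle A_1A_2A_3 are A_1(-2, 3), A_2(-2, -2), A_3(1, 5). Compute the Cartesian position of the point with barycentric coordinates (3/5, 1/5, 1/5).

P = (3/5)·A_1 + (1/5)·A_2 + (1/5)·A_3.
x-coordinate: (3/5)·(-2) + (1/5)·(-2) + (1/5)·1 = -7/5.
y-coordinate: (3/5)·3 + (1/5)·(-2) + (1/5)·5 = 12/5.

(-7/5, 12/5)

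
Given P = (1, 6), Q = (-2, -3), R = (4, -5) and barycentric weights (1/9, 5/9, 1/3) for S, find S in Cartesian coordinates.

(1/3, -8/3)

S = (1/9)·P + (5/9)·Q + (1/3)·R.
x-coordinate: (1/9)·1 + (5/9)·(-2) + (1/3)·4 = 1/3.
y-coordinate: (1/9)·6 + (5/9)·(-3) + (1/3)·(-5) = -8/3.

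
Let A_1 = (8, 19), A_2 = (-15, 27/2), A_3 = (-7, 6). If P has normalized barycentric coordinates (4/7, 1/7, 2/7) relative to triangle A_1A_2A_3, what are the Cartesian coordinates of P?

P = (4/7)·A_1 + (1/7)·A_2 + (2/7)·A_3.
x-coordinate: (4/7)·8 + (1/7)·(-15) + (2/7)·(-7) = 3/7.
y-coordinate: (4/7)·19 + (1/7)·(27/2) + (2/7)·6 = 29/2.

(3/7, 29/2)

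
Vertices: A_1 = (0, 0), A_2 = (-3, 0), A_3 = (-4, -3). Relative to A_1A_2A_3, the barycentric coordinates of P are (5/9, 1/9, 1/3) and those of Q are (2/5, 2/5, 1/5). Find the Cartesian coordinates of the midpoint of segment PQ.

Barycentric coordinates of the midpoint are the average: (43/90, 23/90, 4/15).
Converting: (43/90)·A_1 + (23/90)·A_2 + (4/15)·A_3 = (-11/6, -4/5).

(-11/6, -4/5)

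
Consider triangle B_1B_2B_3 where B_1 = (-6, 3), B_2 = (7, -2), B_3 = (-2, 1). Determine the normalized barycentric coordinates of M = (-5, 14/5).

Signed area of the reference triangle: [B_1B_2B_3] = ½·((-6)·(-2−1) + 7·(1−3) + (-2)·(3−(-2))) = ½·(18 − 14 − 10) = -3.
[MB_2B_3] = ½·((-5)·(-2−1) + 7·(1−(14/5)) + (-2)·(14/5−(-2))) = ½·(15 − 63/5 − 48/5) = -18/5, so the B_1-coordinate is (-18/5)/(-3) = 6/5.
[B_1MB_3] = ½·((-6)·(14/5−1) + (-5)·(1−3) + (-2)·(3−(14/5))) = ½·(-54/5 + 10 − 2/5) = -3/5, so the B_2-coordinate is 1/5.
[B_1B_2M] = ½·((-6)·(-2−(14/5)) + 7·(14/5−3) + (-5)·(3−(-2))) = ½·(144/5 − 7/5 − 25) = 6/5, so the B_3-coordinate is -2/5.
Check: 6/5 + 1/5 − 2/5 = 1.

(6/5, 1/5, -2/5)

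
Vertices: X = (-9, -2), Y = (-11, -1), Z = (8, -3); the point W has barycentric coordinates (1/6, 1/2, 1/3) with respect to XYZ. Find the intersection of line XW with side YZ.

(-17/5, -9/5)

Line XW meets YZ where the X-coordinate vanishes; zeroing W's X-weight and renormalizing leaves Y, Z-weights 1/2 : 1/3 → (3/5, 2/5).
So V = (3/5)·Y + (2/5)·Z = (-17/5, -9/5).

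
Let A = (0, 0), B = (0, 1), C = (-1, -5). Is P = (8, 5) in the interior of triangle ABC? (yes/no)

no

Barycentric coordinates of P: (44, -35, -8).
The three coordinates are positive, negative, negative; a point is interior exactly when all three are positive.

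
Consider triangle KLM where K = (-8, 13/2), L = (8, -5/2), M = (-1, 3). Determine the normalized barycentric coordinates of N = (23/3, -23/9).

Signed area of the reference triangle: [KLM] = ½·((-8)·(-5/2−3) + 8·(3−(13/2)) + (-1)·(13/2−(-5/2))) = ½·(44 − 28 − 9) = 7/2.
[NLM] = ½·((23/3)·(-5/2−3) + 8·(3−(-23/9)) + (-1)·(-23/9−(-5/2))) = ½·(-253/6 + 400/9 + 1/18) = 7/6, so the K-coordinate is (7/6)/(7/2) = 1/3.
[KNM] = ½·((-8)·(-23/9−3) + (23/3)·(3−(13/2)) + (-1)·(13/2−(-23/9))) = ½·(400/9 − 161/6 − 163/18) = 77/18, so the L-coordinate is 11/9.
[KLN] = ½·((-8)·(-5/2−(-23/9)) + 8·(-23/9−(13/2)) + (23/3)·(13/2−(-5/2))) = ½·(-4/9 − 652/9 + 69) = -35/18, so the M-coordinate is -5/9.

(1/3, 11/9, -5/9)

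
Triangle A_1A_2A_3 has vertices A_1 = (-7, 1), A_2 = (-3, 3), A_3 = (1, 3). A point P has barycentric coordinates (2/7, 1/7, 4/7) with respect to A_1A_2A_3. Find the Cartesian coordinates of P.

P = (2/7)·A_1 + (1/7)·A_2 + (4/7)·A_3.
x-coordinate: (2/7)·(-7) + (1/7)·(-3) + (4/7)·1 = -13/7.
y-coordinate: (2/7)·1 + (1/7)·3 + (4/7)·3 = 17/7.

(-13/7, 17/7)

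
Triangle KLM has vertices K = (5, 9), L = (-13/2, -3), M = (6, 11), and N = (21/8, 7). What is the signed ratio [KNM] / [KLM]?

1/4

[KLM] = ½·(5·(-3−11) + (-13/2)·(11−9) + 6·(9−(-3))) = ½·(-70 − 13 + 72) = -11/2.
[KNM] = ½·(5·(7−11) + (21/8)·(11−9) + 6·(9−7)) = ½·(-20 + 21/4 + 12) = -11/8, so the ratio is (-11/8)/(-11/2) = 1/4.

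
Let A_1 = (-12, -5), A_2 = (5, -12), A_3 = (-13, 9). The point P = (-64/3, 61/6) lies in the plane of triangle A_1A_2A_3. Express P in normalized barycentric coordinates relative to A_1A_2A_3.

(2/3, -1/2, 5/6)

Signed area of the reference triangle: [A_1A_2A_3] = ½·((-12)·(-12−9) + 5·(9−(-5)) + (-13)·(-5−(-12))) = ½·(252 + 70 − 91) = 231/2.
[PA_2A_3] = ½·((-64/3)·(-12−9) + 5·(9−(61/6)) + (-13)·(61/6−(-12))) = ½·(448 − 35/6 − 1729/6) = 77, so the A_1-coordinate is 77/(231/2) = 2/3.
[A_1PA_3] = ½·((-12)·(61/6−9) + (-64/3)·(9−(-5)) + (-13)·(-5−(61/6))) = ½·(-14 − 896/3 + 1183/6) = -231/4, so the A_2-coordinate is -1/2.
[A_1A_2P] = ½·((-12)·(-12−(61/6)) + 5·(61/6−(-5)) + (-64/3)·(-5−(-12))) = ½·(266 + 455/6 − 448/3) = 385/4, so the A_3-coordinate is 5/6.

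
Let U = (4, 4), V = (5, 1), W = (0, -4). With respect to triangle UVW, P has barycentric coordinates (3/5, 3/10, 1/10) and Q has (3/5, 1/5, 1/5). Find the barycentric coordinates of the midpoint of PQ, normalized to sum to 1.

Since both coordinate triples sum to 1, the midpoint's barycentrics are the componentwise average.
(3/5+3/5)/2 = 3/5; similarly 1/4 and 3/20.

(3/5, 1/4, 3/20)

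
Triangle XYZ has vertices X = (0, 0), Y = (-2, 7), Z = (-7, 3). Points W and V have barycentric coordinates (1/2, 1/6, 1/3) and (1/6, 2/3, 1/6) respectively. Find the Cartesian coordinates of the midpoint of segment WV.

Barycentric coordinates of the midpoint are the average: (1/3, 5/12, 1/4).
Converting: (1/3)·X + (5/12)·Y + (1/4)·Z = (-31/12, 11/3).

(-31/12, 11/3)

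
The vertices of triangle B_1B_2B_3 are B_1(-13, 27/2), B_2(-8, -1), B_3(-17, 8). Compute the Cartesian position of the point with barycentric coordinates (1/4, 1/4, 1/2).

M = (1/4)·B_1 + (1/4)·B_2 + (1/2)·B_3.
x-coordinate: (1/4)·(-13) + (1/4)·(-8) + (1/2)·(-17) = -55/4.
y-coordinate: (1/4)·(27/2) + (1/4)·(-1) + (1/2)·8 = 57/8.

(-55/4, 57/8)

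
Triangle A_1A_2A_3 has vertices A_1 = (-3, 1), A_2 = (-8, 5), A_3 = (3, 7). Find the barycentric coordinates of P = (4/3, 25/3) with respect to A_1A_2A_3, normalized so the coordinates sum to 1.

(-1/3, 1/3, 1)

Signed area of the reference triangle: [A_1A_2A_3] = ½·((-3)·(5−7) + (-8)·(7−1) + 3·(1−5)) = ½·(6 − 48 − 12) = -27.
[PA_2A_3] = ½·((4/3)·(5−7) + (-8)·(7−(25/3)) + 3·(25/3−5)) = ½·(-8/3 + 32/3 + 10) = 9, so the A_1-coordinate is 9/(-27) = -1/3.
[A_1PA_3] = ½·((-3)·(25/3−7) + (4/3)·(7−1) + 3·(1−(25/3))) = ½·(-4 + 8 − 22) = -9, so the A_2-coordinate is 1/3.
[A_1A_2P] = ½·((-3)·(5−(25/3)) + (-8)·(25/3−1) + (4/3)·(1−5)) = ½·(10 − 176/3 − 16/3) = -27, so the A_3-coordinate is 1.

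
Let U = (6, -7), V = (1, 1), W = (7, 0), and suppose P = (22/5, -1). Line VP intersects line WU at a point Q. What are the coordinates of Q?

(20/3, -7/3)

Barycentric coordinates of P with respect to UVW: (1/5, 2/5, 2/5).
On side WU the V-coordinate is zero; dropping P's V-weight 2/5 and renormalizing the remaining 2/5 : 1/5 gives weights 2/3, 1/3 on W, U.
Q = (2/3)·(7, 0) + (1/3)·(6, -7) = (20/3, -7/3).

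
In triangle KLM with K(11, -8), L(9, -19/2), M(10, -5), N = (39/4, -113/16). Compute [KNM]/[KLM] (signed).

[KLM] = ½·(11·(-19/2−(-5)) + 9·(-5−(-8)) + 10·(-8−(-19/2))) = ½·(-99/2 + 27 + 15) = -15/4.
[KNM] = ½·(11·(-113/16−(-5)) + (39/4)·(-5−(-8)) + 10·(-8−(-113/16))) = ½·(-363/16 + 117/4 − 75/8) = -45/32, so the ratio is (-45/32)/(-15/4) = 3/8.

3/8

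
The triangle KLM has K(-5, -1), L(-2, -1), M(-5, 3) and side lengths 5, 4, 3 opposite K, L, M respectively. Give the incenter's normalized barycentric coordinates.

The incenter has barycentric coordinates proportional to the opposite side lengths: (5 : 4 : 3).
Normalizing by 5+4+3 = 12 gives (5/12, 1/3, 1/4).

(5/12, 1/3, 1/4)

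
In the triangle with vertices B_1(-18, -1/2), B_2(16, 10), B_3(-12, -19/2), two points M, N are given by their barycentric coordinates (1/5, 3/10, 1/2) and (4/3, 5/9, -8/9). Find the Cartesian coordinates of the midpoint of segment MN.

(-208/45, 689/120)

Barycentric coordinates of the midpoint are the average: (23/30, 77/180, -7/36).
Converting: (23/30)·B_1 + (77/180)·B_2 + (-7/36)·B_3 = (-208/45, 689/120).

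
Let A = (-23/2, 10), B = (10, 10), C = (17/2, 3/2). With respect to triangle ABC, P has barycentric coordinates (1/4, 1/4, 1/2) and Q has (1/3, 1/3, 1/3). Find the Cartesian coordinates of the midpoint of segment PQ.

(149/48, 155/24)

Barycentric coordinates of the midpoint are the average: (7/24, 7/24, 5/12).
Converting: (7/24)·A + (7/24)·B + (5/12)·C = (149/48, 155/24).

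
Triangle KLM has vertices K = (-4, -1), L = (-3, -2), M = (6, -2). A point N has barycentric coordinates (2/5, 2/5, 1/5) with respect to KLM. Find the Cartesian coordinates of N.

(-8/5, -8/5)

N = (2/5)·K + (2/5)·L + (1/5)·M.
x-coordinate: (2/5)·(-4) + (2/5)·(-3) + (1/5)·6 = -8/5.
y-coordinate: (2/5)·(-1) + (2/5)·(-2) + (1/5)·(-2) = -8/5.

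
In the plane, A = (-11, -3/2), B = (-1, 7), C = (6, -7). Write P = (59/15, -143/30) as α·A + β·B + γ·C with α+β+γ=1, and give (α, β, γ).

(1/15, 2/15, 4/5)

Signed area of the reference triangle: [ABC] = ½·((-11)·(7−(-7)) + (-1)·(-7−(-3/2)) + 6·(-3/2−7)) = ½·(-154 + 11/2 − 51) = -399/4.
[PBC] = ½·((59/15)·(7−(-7)) + (-1)·(-7−(-143/30)) + 6·(-143/30−7)) = ½·(826/15 + 67/30 − 353/5) = -133/20, so the A-coordinate is (-133/20)/(-399/4) = 1/15.
[APC] = ½·((-11)·(-143/30−(-7)) + (59/15)·(-7−(-3/2)) + 6·(-3/2−(-143/30))) = ½·(-737/30 − 649/30 + 98/5) = -133/10, so the B-coordinate is 2/15.
[ABP] = ½·((-11)·(7−(-143/30)) + (-1)·(-143/30−(-3/2)) + (59/15)·(-3/2−7)) = ½·(-3883/30 + 49/15 − 1003/30) = -399/5, so the C-coordinate is 4/5.
Check: 1/15 + 2/15 + 4/5 = 1.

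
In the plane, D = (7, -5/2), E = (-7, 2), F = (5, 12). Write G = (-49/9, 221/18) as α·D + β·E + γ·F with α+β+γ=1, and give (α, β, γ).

(-5/9, 7/9, 7/9)

Signed area of the reference triangle: [DEF] = ½·(7·(2−12) + (-7)·(12−(-5/2)) + 5·(-5/2−2)) = ½·(-70 − 203/2 − 45/2) = -97.
[GEF] = ½·((-49/9)·(2−12) + (-7)·(12−(221/18)) + 5·(221/18−2)) = ½·(490/9 + 35/18 + 925/18) = 485/9, so the D-coordinate is (485/9)/(-97) = -5/9.
[DGF] = ½·(7·(221/18−12) + (-49/9)·(12−(-5/2)) + 5·(-5/2−(221/18))) = ½·(35/18 − 1421/18 − 665/9) = -679/9, so the E-coordinate is 7/9.
[DEG] = ½·(7·(2−(221/18)) + (-7)·(221/18−(-5/2)) + (-49/9)·(-5/2−2)) = ½·(-1295/18 − 931/9 + 49/2) = -679/9, so the F-coordinate is 7/9.
Check: -5/9 + 7/9 + 7/9 = 1.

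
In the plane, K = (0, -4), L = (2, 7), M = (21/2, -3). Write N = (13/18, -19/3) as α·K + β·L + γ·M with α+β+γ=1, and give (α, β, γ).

(10/9, -2/9, 1/9)

Signed area of the reference triangle: [KLM] = ½·(0·(7−(-3)) + 2·(-3−(-4)) + (21/2)·(-4−7)) = ½·(0 + 2 − 231/2) = -227/4.
[NLM] = ½·((13/18)·(7−(-3)) + 2·(-3−(-19/3)) + (21/2)·(-19/3−7)) = ½·(65/9 + 20/3 − 140) = -1135/18, so the K-coordinate is (-1135/18)/(-227/4) = 10/9.
[KNM] = ½·(0·(-19/3−(-3)) + (13/18)·(-3−(-4)) + (21/2)·(-4−(-19/3))) = ½·(0 + 13/18 + 49/2) = 227/18, so the L-coordinate is -2/9.
[KLN] = ½·(0·(7−(-19/3)) + 2·(-19/3−(-4)) + (13/18)·(-4−7)) = ½·(0 − 14/3 − 143/18) = -227/36, so the M-coordinate is 1/9.
Check: 10/9 − 2/9 + 1/9 = 1.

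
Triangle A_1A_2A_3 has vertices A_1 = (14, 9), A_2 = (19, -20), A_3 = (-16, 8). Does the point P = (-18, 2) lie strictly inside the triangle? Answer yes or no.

no

Barycentric coordinates of P: (-38/125, 178/875, 963/875).
The three coordinates are negative, positive, positive; a point is interior exactly when all three are positive.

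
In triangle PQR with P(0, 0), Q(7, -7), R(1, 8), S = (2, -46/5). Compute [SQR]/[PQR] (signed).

[PQR] = ½·(0·(-7−8) + 7·(8−0) + 1·(0−(-7))) = ½·(0 + 56 + 7) = 63/2.
[SQR] = ½·(2·(-7−8) + 7·(8−(-46/5)) + 1·(-46/5−(-7))) = ½·(-30 + 602/5 − 11/5) = 441/10, so the ratio is (441/10)/(63/2) = 7/5.

7/5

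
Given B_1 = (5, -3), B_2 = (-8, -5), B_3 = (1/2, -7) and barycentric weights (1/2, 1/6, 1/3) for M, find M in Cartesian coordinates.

M = (1/2)·B_1 + (1/6)·B_2 + (1/3)·B_3.
x-coordinate: (1/2)·5 + (1/6)·(-8) + (1/3)·(1/2) = 4/3.
y-coordinate: (1/2)·(-3) + (1/6)·(-5) + (1/3)·(-7) = -14/3.

(4/3, -14/3)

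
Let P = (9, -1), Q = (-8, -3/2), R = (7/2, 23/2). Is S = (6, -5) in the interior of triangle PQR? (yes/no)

Barycentric coordinates of S: (127/123, 34/123, -38/123).
The three coordinates are positive, positive, negative; a point is interior exactly when all three are positive.

no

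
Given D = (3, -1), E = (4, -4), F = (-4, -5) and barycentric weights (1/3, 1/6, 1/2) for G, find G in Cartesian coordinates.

G = (1/3)·D + (1/6)·E + (1/2)·F.
x-coordinate: (1/3)·3 + (1/6)·4 + (1/2)·(-4) = -1/3.
y-coordinate: (1/3)·(-1) + (1/6)·(-4) + (1/2)·(-5) = -7/2.

(-1/3, -7/2)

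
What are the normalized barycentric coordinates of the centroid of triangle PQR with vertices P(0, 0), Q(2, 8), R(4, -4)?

(1/3, 1/3, 1/3)

The centroid is the average of the vertices, so each weight is 1/3.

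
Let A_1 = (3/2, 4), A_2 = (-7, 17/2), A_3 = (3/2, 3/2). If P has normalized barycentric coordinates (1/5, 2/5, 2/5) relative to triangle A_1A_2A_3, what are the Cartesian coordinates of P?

(-19/10, 24/5)

P = (1/5)·A_1 + (2/5)·A_2 + (2/5)·A_3.
x-coordinate: (1/5)·(3/2) + (2/5)·(-7) + (2/5)·(3/2) = -19/10.
y-coordinate: (1/5)·4 + (2/5)·(17/2) + (2/5)·(3/2) = 24/5.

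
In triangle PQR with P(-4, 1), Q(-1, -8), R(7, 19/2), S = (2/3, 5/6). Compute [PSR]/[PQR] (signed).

1/3

[PQR] = ½·((-4)·(-8−(19/2)) + (-1)·(19/2−1) + 7·(1−(-8))) = ½·(70 − 17/2 + 63) = 249/4.
[PSR] = ½·((-4)·(5/6−(19/2)) + (2/3)·(19/2−1) + 7·(1−(5/6))) = ½·(104/3 + 17/3 + 7/6) = 83/4, so the ratio is (83/4)/(249/4) = 1/3.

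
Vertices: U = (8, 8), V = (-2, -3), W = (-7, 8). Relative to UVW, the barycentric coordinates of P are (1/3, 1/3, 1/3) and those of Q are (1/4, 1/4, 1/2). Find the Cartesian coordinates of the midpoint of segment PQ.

Barycentric coordinates of the midpoint are the average: (7/24, 7/24, 5/12).
Converting: (7/24)·U + (7/24)·V + (5/12)·W = (-7/6, 115/24).

(-7/6, 115/24)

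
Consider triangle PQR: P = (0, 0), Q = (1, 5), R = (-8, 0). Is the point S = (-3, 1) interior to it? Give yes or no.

Barycentric coordinates of S: (2/5, 1/5, 2/5).
The three coordinates are positive, positive, positive; a point is interior exactly when all three are positive.

yes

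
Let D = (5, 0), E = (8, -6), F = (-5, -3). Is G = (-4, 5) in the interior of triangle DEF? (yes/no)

no

Barycentric coordinates of G: (107/69, -77/69, 13/23).
The three coordinates are positive, negative, positive; a point is interior exactly when all three are positive.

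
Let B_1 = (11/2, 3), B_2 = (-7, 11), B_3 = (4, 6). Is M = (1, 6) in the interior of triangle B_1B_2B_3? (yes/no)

Barycentric coordinates of M: (10/17, 6/17, 1/17).
The three coordinates are positive, positive, positive; a point is interior exactly when all three are positive.

yes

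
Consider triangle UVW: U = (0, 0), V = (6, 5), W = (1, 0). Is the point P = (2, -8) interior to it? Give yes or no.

Barycentric coordinates of P: (-9, -8/5, 58/5).
The three coordinates are negative, negative, positive; a point is interior exactly when all three are positive.

no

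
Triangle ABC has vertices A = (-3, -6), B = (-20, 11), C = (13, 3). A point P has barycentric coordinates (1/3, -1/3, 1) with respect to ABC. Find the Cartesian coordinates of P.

(56/3, -8/3)

P = (1/3)·A + (-1/3)·B + 1·C.
x-coordinate: (1/3)·(-3) + (-1/3)·(-20) + 1·13 = 56/3.
y-coordinate: (1/3)·(-6) + (-1/3)·11 + 1·3 = -8/3.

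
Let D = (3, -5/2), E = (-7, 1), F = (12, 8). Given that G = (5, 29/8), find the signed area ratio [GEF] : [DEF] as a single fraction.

1/4

[DEF] = ½·(3·(1−8) + (-7)·(8−(-5/2)) + 12·(-5/2−1)) = ½·(-21 − 147/2 − 42) = -273/4.
[GEF] = ½·(5·(1−8) + (-7)·(8−(29/8)) + 12·(29/8−1)) = ½·(-35 − 245/8 + 63/2) = -273/16, so the ratio is (-273/16)/(-273/4) = 1/4.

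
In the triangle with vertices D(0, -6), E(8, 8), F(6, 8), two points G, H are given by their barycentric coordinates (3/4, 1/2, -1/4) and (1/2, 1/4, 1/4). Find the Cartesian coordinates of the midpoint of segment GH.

(3, -3/4)

Barycentric coordinates of the midpoint are the average: (5/8, 3/8, 0).
Converting: (5/8)·D + (3/8)·E + 0·F = (3, -3/4).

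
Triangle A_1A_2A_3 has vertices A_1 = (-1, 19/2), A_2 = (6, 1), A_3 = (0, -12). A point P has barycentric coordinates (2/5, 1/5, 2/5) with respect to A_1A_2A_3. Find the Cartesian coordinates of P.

P = (2/5)·A_1 + (1/5)·A_2 + (2/5)·A_3.
x-coordinate: (2/5)·(-1) + (1/5)·6 + (2/5)·0 = 4/5.
y-coordinate: (2/5)·(19/2) + (1/5)·1 + (2/5)·(-12) = -4/5.

(4/5, -4/5)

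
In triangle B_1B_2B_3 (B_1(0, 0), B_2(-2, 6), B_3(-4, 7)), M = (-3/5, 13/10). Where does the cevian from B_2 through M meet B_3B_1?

(-4/9, 7/9)

Barycentric coordinates of M with respect to B_1B_2B_3: (4/5, 1/10, 1/10).
On side B_3B_1 the B_2-coordinate is zero; dropping M's B_2-weight 1/10 and renormalizing the remaining 1/10 : 4/5 gives weights 1/9, 8/9 on B_3, B_1.
N = (1/9)·(-4, 7) + (8/9)·(0, 0) = (-4/9, 7/9).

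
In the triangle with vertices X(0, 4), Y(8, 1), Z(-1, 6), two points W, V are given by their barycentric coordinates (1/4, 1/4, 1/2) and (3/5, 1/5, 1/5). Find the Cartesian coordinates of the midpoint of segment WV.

(29/20, 161/40)

Barycentric coordinates of the midpoint are the average: (17/40, 9/40, 7/20).
Converting: (17/40)·X + (9/40)·Y + (7/20)·Z = (29/20, 161/40).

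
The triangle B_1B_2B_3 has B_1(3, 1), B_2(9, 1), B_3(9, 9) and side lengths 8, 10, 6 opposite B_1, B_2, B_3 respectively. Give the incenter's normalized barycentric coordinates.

(1/3, 5/12, 1/4)

The incenter has barycentric coordinates proportional to the opposite side lengths: (8 : 10 : 6).
Normalizing by 8+10+6 = 24 gives (1/3, 5/12, 1/4).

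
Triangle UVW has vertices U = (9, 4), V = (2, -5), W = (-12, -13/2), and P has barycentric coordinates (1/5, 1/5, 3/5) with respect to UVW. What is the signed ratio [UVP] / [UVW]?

3/5

The signed ratio [UVP]/[UVW] equals the barycentric coordinate of P at vertex W, which is 3/5.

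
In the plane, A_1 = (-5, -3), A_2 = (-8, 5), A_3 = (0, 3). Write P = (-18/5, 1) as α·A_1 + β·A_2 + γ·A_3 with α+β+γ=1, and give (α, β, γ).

(2/5, 1/5, 2/5)

Signed area of the reference triangle: [A_1A_2A_3] = ½·((-5)·(5−3) + (-8)·(3−(-3)) + 0·(-3−5)) = ½·(-10 − 48 + 0) = -29.
[PA_2A_3] = ½·((-18/5)·(5−3) + (-8)·(3−1) + 0·(1−5)) = ½·(-36/5 − 16 + 0) = -58/5, so the A_1-coordinate is (-58/5)/(-29) = 2/5.
[A_1PA_3] = ½·((-5)·(1−3) + (-18/5)·(3−(-3)) + 0·(-3−1)) = ½·(10 − 108/5 + 0) = -29/5, so the A_2-coordinate is 1/5.
[A_1A_2P] = ½·((-5)·(5−1) + (-8)·(1−(-3)) + (-18/5)·(-3−5)) = ½·(-20 − 32 + 144/5) = -58/5, so the A_3-coordinate is 2/5.
Check: 2/5 + 1/5 + 2/5 = 1.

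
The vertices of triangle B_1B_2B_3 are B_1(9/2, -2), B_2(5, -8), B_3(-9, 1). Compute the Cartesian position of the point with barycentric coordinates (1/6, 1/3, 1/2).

(-25/12, -5/2)

M = (1/6)·B_1 + (1/3)·B_2 + (1/2)·B_3.
x-coordinate: (1/6)·(9/2) + (1/3)·5 + (1/2)·(-9) = -25/12.
y-coordinate: (1/6)·(-2) + (1/3)·(-8) + (1/2)·1 = -5/2.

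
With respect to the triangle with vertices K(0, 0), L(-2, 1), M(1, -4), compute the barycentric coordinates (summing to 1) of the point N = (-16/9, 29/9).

Signed area of the reference triangle: [KLM] = ½·(0·(1−(-4)) + (-2)·(-4−0) + 1·(0−1)) = ½·(0 + 8 − 1) = 7/2.
[NLM] = ½·((-16/9)·(1−(-4)) + (-2)·(-4−(29/9)) + 1·(29/9−1)) = ½·(-80/9 + 130/9 + 20/9) = 35/9, so the K-coordinate is (35/9)/(7/2) = 10/9.
[KNM] = ½·(0·(29/9−(-4)) + (-16/9)·(-4−0) + 1·(0−(29/9))) = ½·(0 + 64/9 − 29/9) = 35/18, so the L-coordinate is 5/9.
[KLN] = ½·(0·(1−(29/9)) + (-2)·(29/9−0) + (-16/9)·(0−1)) = ½·(0 − 58/9 + 16/9) = -7/3, so the M-coordinate is -2/3.

(10/9, 5/9, -2/3)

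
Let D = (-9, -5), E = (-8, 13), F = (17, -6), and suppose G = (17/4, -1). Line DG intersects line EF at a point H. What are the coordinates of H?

Barycentric coordinates of G with respect to DEF: (1/4, 1/4, 1/2).
On side EF the D-coordinate is zero; dropping G's D-weight 1/4 and renormalizing the remaining 1/4 : 1/2 gives weights 1/3, 2/3 on E, F.
H = (1/3)·(-8, 13) + (2/3)·(17, -6) = (26/3, 1/3).

(26/3, 1/3)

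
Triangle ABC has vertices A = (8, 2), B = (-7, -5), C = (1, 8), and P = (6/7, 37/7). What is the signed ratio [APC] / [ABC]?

1/7

[ABC] = ½·(8·(-5−8) + (-7)·(8−2) + 1·(2−(-5))) = ½·(-104 − 42 + 7) = -139/2.
[APC] = ½·(8·(37/7−8) + (6/7)·(8−2) + 1·(2−(37/7))) = ½·(-152/7 + 36/7 − 23/7) = -139/14, so the ratio is (-139/14)/(-139/2) = 1/7.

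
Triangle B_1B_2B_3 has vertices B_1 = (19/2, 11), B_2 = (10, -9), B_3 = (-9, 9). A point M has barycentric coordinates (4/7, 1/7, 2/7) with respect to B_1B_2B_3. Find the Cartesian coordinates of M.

(30/7, 53/7)

M = (4/7)·B_1 + (1/7)·B_2 + (2/7)·B_3.
x-coordinate: (4/7)·(19/2) + (1/7)·10 + (2/7)·(-9) = 30/7.
y-coordinate: (4/7)·11 + (1/7)·(-9) + (2/7)·9 = 53/7.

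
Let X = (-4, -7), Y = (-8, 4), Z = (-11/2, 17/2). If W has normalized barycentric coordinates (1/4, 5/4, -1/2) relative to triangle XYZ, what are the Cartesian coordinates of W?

W = (1/4)·X + (5/4)·Y + (-1/2)·Z.
x-coordinate: (1/4)·(-4) + (5/4)·(-8) + (-1/2)·(-11/2) = -33/4.
y-coordinate: (1/4)·(-7) + (5/4)·4 + (-1/2)·(17/2) = -1.

(-33/4, -1)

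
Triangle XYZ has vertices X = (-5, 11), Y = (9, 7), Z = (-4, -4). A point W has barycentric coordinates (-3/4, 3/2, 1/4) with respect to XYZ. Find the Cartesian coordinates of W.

W = (-3/4)·X + (3/2)·Y + (1/4)·Z.
x-coordinate: (-3/4)·(-5) + (3/2)·9 + (1/4)·(-4) = 65/4.
y-coordinate: (-3/4)·11 + (3/2)·7 + (1/4)·(-4) = 5/4.

(65/4, 5/4)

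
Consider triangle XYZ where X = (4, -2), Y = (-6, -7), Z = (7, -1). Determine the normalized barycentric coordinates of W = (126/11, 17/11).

Signed area of the reference triangle: [XYZ] = ½·(4·(-7−(-1)) + (-6)·(-1−(-2)) + 7·(-2−(-7))) = ½·(-24 − 6 + 35) = 5/2.
[WYZ] = ½·((126/11)·(-7−(-1)) + (-6)·(-1−(17/11)) + 7·(17/11−(-7))) = ½·(-756/11 + 168/11 + 658/11) = 35/11, so the X-coordinate is (35/11)/(5/2) = 14/11.
[XWZ] = ½·(4·(17/11−(-1)) + (126/11)·(-1−(-2)) + 7·(-2−(17/11))) = ½·(112/11 + 126/11 − 273/11) = -35/22, so the Y-coordinate is -7/11.
[XYW] = ½·(4·(-7−(17/11)) + (-6)·(17/11−(-2)) + (126/11)·(-2−(-7))) = ½·(-376/11 − 234/11 + 630/11) = 10/11, so the Z-coordinate is 4/11.
Check: 14/11 − 7/11 + 4/11 = 1.

(14/11, -7/11, 4/11)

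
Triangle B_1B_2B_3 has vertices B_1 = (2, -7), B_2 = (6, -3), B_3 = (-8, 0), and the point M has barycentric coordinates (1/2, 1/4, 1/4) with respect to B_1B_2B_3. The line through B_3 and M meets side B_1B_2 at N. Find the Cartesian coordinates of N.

Line B_3M meets B_1B_2 where the B_3-coordinate vanishes; zeroing M's B_3-weight and renormalizing leaves B_1, B_2-weights 1/2 : 1/4 → (2/3, 1/3).
So N = (2/3)·B_1 + (1/3)·B_2 = (10/3, -17/3).

(10/3, -17/3)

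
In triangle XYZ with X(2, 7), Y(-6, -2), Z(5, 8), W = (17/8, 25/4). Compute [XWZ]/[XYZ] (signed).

[XYZ] = ½·(2·(-2−8) + (-6)·(8−7) + 5·(7−(-2))) = ½·(-20 − 6 + 45) = 19/2.
[XWZ] = ½·(2·(25/4−8) + (17/8)·(8−7) + 5·(7−(25/4))) = ½·(-7/2 + 17/8 + 15/4) = 19/16, so the ratio is (19/16)/(19/2) = 1/8.

1/8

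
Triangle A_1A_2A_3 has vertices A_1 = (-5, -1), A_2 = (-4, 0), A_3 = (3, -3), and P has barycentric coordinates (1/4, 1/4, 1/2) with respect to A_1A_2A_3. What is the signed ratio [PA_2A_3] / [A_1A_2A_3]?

1/4

The signed ratio [PA_2A_3]/[A_1A_2A_3] equals the barycentric coordinate of P at vertex A_1, which is 1/4.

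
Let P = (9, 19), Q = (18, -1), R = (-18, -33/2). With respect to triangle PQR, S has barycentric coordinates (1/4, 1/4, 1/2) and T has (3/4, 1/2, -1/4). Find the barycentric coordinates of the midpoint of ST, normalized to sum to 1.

Since both coordinate triples sum to 1, the midpoint's barycentrics are the componentwise average.
(1/4+3/4)/2 = 1/2; similarly 3/8 and 1/8.

(1/2, 3/8, 1/8)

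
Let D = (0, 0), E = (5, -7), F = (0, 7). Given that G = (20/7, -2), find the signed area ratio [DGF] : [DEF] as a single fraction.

[DEF] = ½·(0·(-7−7) + 5·(7−0) + 0·(0−(-7))) = ½·(0 + 35 + 0) = 35/2.
[DGF] = ½·(0·(-2−7) + (20/7)·(7−0) + 0·(0−(-2))) = ½·(0 + 20 + 0) = 10, so the ratio is 10/(35/2) = 4/7.

4/7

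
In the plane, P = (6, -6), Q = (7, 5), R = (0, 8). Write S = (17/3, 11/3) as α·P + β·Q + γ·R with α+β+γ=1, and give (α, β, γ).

Signed area of the reference triangle: [PQR] = ½·(6·(5−8) + 7·(8−(-6)) + 0·(-6−5)) = ½·(-18 + 98 + 0) = 40.
[SQR] = ½·((17/3)·(5−8) + 7·(8−(11/3)) + 0·(11/3−5)) = ½·(-17 + 91/3 + 0) = 20/3, so the P-coordinate is (20/3)/40 = 1/6.
[PSR] = ½·(6·(11/3−8) + (17/3)·(8−(-6)) + 0·(-6−(11/3))) = ½·(-26 + 238/3 + 0) = 80/3, so the Q-coordinate is 2/3.
[PQS] = ½·(6·(5−(11/3)) + 7·(11/3−(-6)) + (17/3)·(-6−5)) = ½·(8 + 203/3 − 187/3) = 20/3, so the R-coordinate is 1/6.
Check: 1/6 + 2/3 + 1/6 = 1.

(1/6, 2/3, 1/6)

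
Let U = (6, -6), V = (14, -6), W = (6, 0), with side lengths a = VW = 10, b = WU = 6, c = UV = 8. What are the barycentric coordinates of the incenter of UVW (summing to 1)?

The incenter has barycentric coordinates proportional to the opposite side lengths: (10 : 6 : 8).
Normalizing by 10+6+8 = 24 gives (5/12, 1/4, 1/3).

(5/12, 1/4, 1/3)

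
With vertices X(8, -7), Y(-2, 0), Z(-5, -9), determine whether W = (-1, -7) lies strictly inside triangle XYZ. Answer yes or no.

Barycentric coordinates of W: (10/37, 6/37, 21/37).
The three coordinates are positive, positive, positive; a point is interior exactly when all three are positive.

yes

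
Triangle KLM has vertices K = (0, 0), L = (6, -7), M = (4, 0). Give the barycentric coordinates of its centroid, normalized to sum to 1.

The centroid is the average of the vertices, so each weight is 1/3.

(1/3, 1/3, 1/3)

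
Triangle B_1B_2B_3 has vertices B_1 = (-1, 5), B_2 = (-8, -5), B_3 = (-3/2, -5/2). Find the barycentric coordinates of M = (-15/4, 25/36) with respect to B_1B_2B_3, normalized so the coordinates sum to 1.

Signed area of the reference triangle: [B_1B_2B_3] = ½·((-1)·(-5−(-5/2)) + (-8)·(-5/2−5) + (-3/2)·(5−(-5))) = ½·(5/2 + 60 − 15) = 95/4.
[MB_2B_3] = ½·((-15/4)·(-5−(-5/2)) + (-8)·(-5/2−(25/36)) + (-3/2)·(25/36−(-5))) = ½·(75/8 + 230/9 − 205/24) = 475/36, so the B_1-coordinate is (475/36)/(95/4) = 5/9.
[B_1MB_3] = ½·((-1)·(25/36−(-5/2)) + (-15/4)·(-5/2−5) + (-3/2)·(5−(25/36))) = ½·(-115/36 + 225/8 − 155/24) = 665/72, so the B_2-coordinate is 7/18.
[B_1B_2M] = ½·((-1)·(-5−(25/36)) + (-8)·(25/36−5) + (-15/4)·(5−(-5))) = ½·(205/36 + 310/9 − 75/2) = 95/72, so the B_3-coordinate is 1/18.

(5/9, 7/18, 1/18)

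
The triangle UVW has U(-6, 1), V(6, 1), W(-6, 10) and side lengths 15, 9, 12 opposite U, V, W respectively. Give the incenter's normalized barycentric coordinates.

The incenter has barycentric coordinates proportional to the opposite side lengths: (15 : 9 : 12).
Normalizing by 15+9+12 = 36 gives (5/12, 1/4, 1/3).

(5/12, 1/4, 1/3)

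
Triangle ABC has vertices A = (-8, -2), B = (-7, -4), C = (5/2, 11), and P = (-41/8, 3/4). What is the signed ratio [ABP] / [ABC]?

1/4

[ABC] = ½·((-8)·(-4−11) + (-7)·(11−(-2)) + (5/2)·(-2−(-4))) = ½·(120 − 91 + 5) = 17.
[ABP] = ½·((-8)·(-4−(3/4)) + (-7)·(3/4−(-2)) + (-41/8)·(-2−(-4))) = ½·(38 − 77/4 − 41/4) = 17/4, so the ratio is (17/4)/17 = 1/4.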